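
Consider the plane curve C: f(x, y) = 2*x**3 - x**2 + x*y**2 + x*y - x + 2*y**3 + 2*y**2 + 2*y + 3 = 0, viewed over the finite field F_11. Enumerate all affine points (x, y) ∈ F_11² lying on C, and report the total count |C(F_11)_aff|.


Affine F_11-points: {(1, 1), (1, 6), (1, 8), (2, 10), (4, 7), (9, 7)}; count = 6.

For each of the 121 pairs (x, y) ∈ F_11², evaluate f(x, y) mod 11. Record the zeros.
  x = 0: [0↦3, 1↦9, 2↦9, 3↦4, 4↦6, 5↦5, 6↦2, 7↦9, 8↦5, 9↦2, 10↦1]  zeros at y ∈ ∅
  x = 1: [0↦3, 1↦0, 2↦4, 3↦5, 4↦4, 5↦2, 6↦0, 7↦10, 8↦0, 9↦4, 10↦1]  zeros at y ∈ {1, 6, 8}
  x = 2: [0↦2, 1↦1, 2↦9, 3↦5, 4↦1, 5↦9, 6↦8, 7↦10, 8↦5, 9↦5, 10↦0]  zeros at y ∈ {10}
  x = 3: [0↦1, 1↦2, 2↦3, 3↦5, 4↦9, 5↦5, 6↦5, 7↦10, 8↦10, 9↦6, 10↦10]  zeros at y ∈ ∅
  x = 4: [0↦1, 1↦4, 2↦9, 3↦6, 4↦7, 5↦2, 6↦3, 7↦0, 8↦5, 9↦8, 10↦10]  zeros at y ∈ {7}
  x = 5: [0↦3, 1↦8, 2↦6, 3↦9, 4↦7, 5↦1, 6↦3, 7↦3, 8↦2, 9↦1, 10↦1]  zeros at y ∈ ∅
  x = 6: [0↦8, 1↦4, 2↦6, 3↦4, 4↦10, 5↦3, 6↦6, 7↦9, 8↦2, 9↦8, 10↦6]  zeros at y ∈ ∅
  x = 7: [0↦6, 1↦4, 2↦10, 3↦3, 4↦6, 5↦9, 6↦2, 7↦8, 8↦6, 9↦8, 10↦4]  zeros at y ∈ ∅
  x = 8: [0↦9, 1↦9, 2↦8, 3↦7, 4↦7, 5↦9, 6↦3, 7↦1, 8↦4, 9↦2, 10↦7]  zeros at y ∈ ∅
  x = 9: [0↦7, 1↦9, 2↦1, 3↦6, 4↦3, 5↦4, 6↦10, 7↦0, 8↦8, 9↦2, 10↦5]  zeros at y ∈ {7}
  x = 10: [0↦1, 1↦5, 2↦1, 3↦1, 4↦6, 5↦6, 6↦2, 7↦6, 8↦8, 9↦9, 10↦10]  zeros at y ∈ ∅
Collecting zeros: affine points = {(1, 1), (1, 6), (1, 8), (2, 10), (4, 7), (9, 7)}.
Total count |C(F_11)_aff| = 6.


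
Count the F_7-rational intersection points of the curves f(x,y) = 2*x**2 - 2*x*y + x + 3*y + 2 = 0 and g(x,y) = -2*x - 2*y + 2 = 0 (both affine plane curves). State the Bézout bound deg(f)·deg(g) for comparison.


Common zeros: ∅; count = 0; Bézout bound = 2.

deg(f) = 2, deg(g) = 1, so Bézout bound = 2.
Scan x ∈ F_7. For each x, list the y ∈ F_7 with f(x, y) ≡ 0 and those with g(x, y) ≡ 0 (mod 7); the common zeros in that column are the intersection.
  x = 0: f ≡ 0 at y ∈ {4}; g ≡ 0 at y ∈ {1}; common: ∅.
  x = 1: f ≡ 0 at y ∈ {2}; g ≡ 0 at y ∈ {0}; common: ∅.
  x = 2: f ≡ 0 at y ∈ {5}; g ≡ 0 at y ∈ {6}; common: ∅.
  x = 3: f ≡ 0 at y ∈ {3}; g ≡ 0 at y ∈ {5}; common: ∅.
  x = 4: f ≡ 0 at y ∈ {2}; g ≡ 0 at y ∈ {4}; common: ∅.
  x = 5: f ≡ 0 at y ∈ ∅; g ≡ 0 at y ∈ {3}; common: ∅.
  x = 6: f ≡ 0 at y ∈ {5}; g ≡ 0 at y ∈ {2}; common: ∅.
Collecting: common zeros = ∅, so the count is 0.
Comparison with the Bézout bound: 0 ≤ 2 = deg(f)·deg(g), as expected for curves with no common component (the affine F_7-count falls short of the bound because intersections may lie at infinity, over extension fields, or carry multiplicity).


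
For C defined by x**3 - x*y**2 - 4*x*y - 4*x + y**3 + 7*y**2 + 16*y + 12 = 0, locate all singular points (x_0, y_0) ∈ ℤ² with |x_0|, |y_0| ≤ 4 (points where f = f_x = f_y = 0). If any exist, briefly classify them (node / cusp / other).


Singular points: {(0, -2)}; classification: cusp.

Compute partial derivatives:
  f_x = 3*x**2 - y**2 - 4*y - 4.
  f_y = -2*x*y - 4*x + 3*y**2 + 14*y + 16.
Scan x_0 ∈ {−4, ..., 4}. For each x_0, f_y(x_0, y) is a polynomial in y; find its integer roots y ∈ {−4, ..., 4}, then test f_x and f at those candidates.
  x = -4: f_y(-4, y) = 3*y**2 + 22*y + 32; vanishes at y ∈ {-2}. (-4, -2): f_x = 48 ≠ 0.
  x = -3: f_y(-3, y) = 3*y**2 + 20*y + 28; vanishes at y ∈ {-2}. (-3, -2): f_x = 27 ≠ 0.
  x = -2: f_y(-2, y) = 3*y**2 + 18*y + 24; vanishes at y ∈ {-4, -2}. (-2, -4): f_x = 8 ≠ 0; (-2, -2): f_x = 12 ≠ 0.
  x = -1: f_y(-1, y) = 3*y**2 + 16*y + 20; vanishes at y ∈ {-2}. (-1, -2): f_x = 3 ≠ 0.
  x = 0: f_y(0, y) = 3*y**2 + 14*y + 16; vanishes at y ∈ {-2}. (0, -2): f_x = 0, f = 0 — SINGULAR.
  x = 1: f_y(1, y) = 3*y**2 + 12*y + 12; vanishes at y ∈ {-2}. (1, -2): f_x = 3 ≠ 0.
  x = 2: f_y(2, y) = 3*y**2 + 10*y + 8; vanishes at y ∈ {-2}. (2, -2): f_x = 12 ≠ 0.
  x = 3: f_y(3, y) = 3*y**2 + 8*y + 4; vanishes at y ∈ {-2}. (3, -2): f_x = 27 ≠ 0.
  x = 4: f_y(4, y) = 3*y**2 + 6*y; vanishes at y ∈ {-2, 0}. (4, -2): f_x = 48 ≠ 0; (4, 0): f_x = 44 ≠ 0.
Only singular point on the grid: (0, -2).
Classify: substitute x = 0 + u, y = -2 + v and expand: f = u**3 - u*v**2 + v**3 + v**2.
No constant or linear terms (consistent with a singular point). Quadratic part: v**2. Cubic part: u**3 - u*v**2 + v**3.
The quadratic part v**2 is a perfect square, so there is a single (double) tangent line v = 0, i.e. y = -2. Restricting the cubic part to that line (v = 0) leaves u**3 ≠ 0, so f is not divisible by v and the branch is v² ≈ -u**3 to lowest order — this is a cusp.
Classification: cusp.


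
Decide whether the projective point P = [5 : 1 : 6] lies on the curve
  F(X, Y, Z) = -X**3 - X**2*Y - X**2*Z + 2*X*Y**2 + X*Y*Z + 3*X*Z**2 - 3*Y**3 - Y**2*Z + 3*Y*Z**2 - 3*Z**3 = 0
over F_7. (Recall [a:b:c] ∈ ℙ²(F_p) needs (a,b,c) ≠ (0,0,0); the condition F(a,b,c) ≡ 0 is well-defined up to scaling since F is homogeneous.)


F(5,1,6) ≡ 4 (mod 7); P is NOT on the curve.

Evaluate F(5, 1, 6) term-by-term (mod 7).
  -X**3 ↦ -1·125·1·1 = -125
  -X**2*Y ↦ -1·25·1·1 = -25
  -X**2*Z ↦ -1·25·1·6 = -150
  2*X*Y**2 ↦ 2·5·1·1 = 10
  X*Y*Z ↦ 1·5·1·6 = 30
  3*X*Z**2 ↦ 3·5·1·36 = 540
  -3*Y**3 ↦ -3·1·1·1 = -3
  -Y**2*Z ↦ -1·1·1·6 = -6
  3*Y*Z**2 ↦ 3·1·1·36 = 108
  -3*Z**3 ↦ -3·1·1·216 = -648
Sum: F(5, 1, 6) = (-125) + (-25) + (-150) + (10) + (30) + (540) + (-3) + (-6) + (108) + (-648) = -269.
Reducing mod 7: -269 ≡ 4 (mod 7).
Since F(a, b, c) ≡ 4 ≠ 0 (mod 7), P does NOT lie on the curve.


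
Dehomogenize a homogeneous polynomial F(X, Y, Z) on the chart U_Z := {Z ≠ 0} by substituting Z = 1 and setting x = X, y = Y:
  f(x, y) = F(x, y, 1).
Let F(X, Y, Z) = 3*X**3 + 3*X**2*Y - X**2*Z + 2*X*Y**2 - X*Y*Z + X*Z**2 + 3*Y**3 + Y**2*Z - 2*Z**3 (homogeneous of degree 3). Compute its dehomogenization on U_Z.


f(x, y) = 3*x**3 + 3*x**2*y - x**2 + 2*x*y**2 - x*y + x + 3*y**3 + y**2 - 2

On U_Z we set Z = 1. Each monomial c·X^i·Y^j·Z^k in F becomes c·x^i·y^j·1^k = c·x^i·y^j.
Substituting Z = 1: F(X, Y, 1) = 3*x**3 + 3*x**2*y - x**2 + 2*x*y**2 - x*y + x + 3*y**3 + y**2 - 2.
Note: deg(f) ≤ deg(F) = 3; strict inequality happens when F is divisible by Z (lost terms).


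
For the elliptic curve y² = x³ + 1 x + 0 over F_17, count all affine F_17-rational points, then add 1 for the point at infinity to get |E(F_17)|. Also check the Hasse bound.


Affine points = {(0, 0), (1, 6), (1, 11), (3, 8), (3, 9), (4, 0), (6, 1), (6, 16), (11, 4), (11, 13), (13, 0), (14, 2), (14, 15), (16, 7), (16, 10)}; affine count = 15; |E(F_17)| = 16.

Discriminant check: Δ ∝ 4a³ + 27b² = 4·1³ + 27·0² = 4·1 + 27·0 ≡ 4 (mod 17). Nonzero ⇒ E is nonsingular.
For each x ∈ F_17, compute rhs = x³ + 1·x + 0 mod 17, then count y ∈ F_17 with y² ≡ rhs.
  x = 0: rhs = 0, matching y values: 0 (1 points).
  x = 1: rhs = 2, matching y values: 6, 11 (2 points).
  x = 2: rhs = 10, matching y values: none (0 points).
  x = 3: rhs = 13, matching y values: 8, 9 (2 points).
  x = 4: rhs = 0, matching y values: 0 (1 points).
  x = 5: rhs = 11, matching y values: none (0 points).
  x = 6: rhs = 1, matching y values: 1, 16 (2 points).
  x = 7: rhs = 10, matching y values: none (0 points).
  x = 8: rhs = 10, matching y values: none (0 points).
  x = 9: rhs = 7, matching y values: none (0 points).
  x = 10: rhs = 7, matching y values: none (0 points).
  x = 11: rhs = 16, matching y values: 4, 13 (2 points).
  x = 12: rhs = 6, matching y values: none (0 points).
  x = 13: rhs = 0, matching y values: 0 (1 points).
  x = 14: rhs = 4, matching y values: 2, 15 (2 points).
  x = 15: rhs = 7, matching y values: none (0 points).
  x = 16: rhs = 15, matching y values: 7, 10 (2 points).
Total affine count: 15.
Full point count |E(F_17)| = 15 + 1 = 16.
Hasse bound: |16 − (17+1)| = |-2| = 2 ≤ 2√17 ≈ 8.2462 ✓.


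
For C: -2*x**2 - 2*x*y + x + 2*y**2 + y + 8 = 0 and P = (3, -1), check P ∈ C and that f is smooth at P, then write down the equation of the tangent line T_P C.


Tangent line at P: -9*x - 9*y + 18 = 0.

Step 1: f(3, -1) = 0, so P lies on C.
Step 2: partial derivatives
  f_x(x, y) = -4*x - 2*y + 1, f_y(x, y) = -2*x + 4*y + 1.
  f_x(P) = -9, f_y(P) = -9 (gradient nonzero, so P is smooth).
Step 3: tangent line at P: -9·(x − 3) + -9·(y − -1) = 0.
Expanding: -9*x - 9*y + 18 = 0.


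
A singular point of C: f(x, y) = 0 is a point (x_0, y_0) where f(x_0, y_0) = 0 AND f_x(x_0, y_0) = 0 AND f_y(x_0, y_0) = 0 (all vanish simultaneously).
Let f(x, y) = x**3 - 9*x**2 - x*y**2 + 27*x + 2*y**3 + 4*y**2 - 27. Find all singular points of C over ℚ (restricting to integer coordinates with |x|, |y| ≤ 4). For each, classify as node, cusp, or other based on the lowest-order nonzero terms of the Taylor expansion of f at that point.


Singular points: {(3, 0)}; classification: cusp.

Compute partial derivatives:
  f_x = 3*x**2 - 18*x - y**2 + 27.
  f_y = -2*x*y + 6*y**2 + 8*y.
Scan x_0 ∈ {−4, ..., 4}. For each x_0, f_y(x_0, y) is a polynomial in y; find its integer roots y ∈ {−4, ..., 4}, then test f_x and f at those candidates.
  x = -4: f_y(-4, y) = 6*y**2 + 16*y; vanishes at y ∈ {0}. (-4, 0): f_x = 147 ≠ 0.
  x = -3: f_y(-3, y) = 6*y**2 + 14*y; vanishes at y ∈ {0}. (-3, 0): f_x = 108 ≠ 0.
  x = -2: f_y(-2, y) = 6*y**2 + 12*y; vanishes at y ∈ {-2, 0}. (-2, -2): f_x = 71 ≠ 0; (-2, 0): f_x = 75 ≠ 0.
  x = -1: f_y(-1, y) = 6*y**2 + 10*y; vanishes at y ∈ {0}. (-1, 0): f_x = 48 ≠ 0.
  x = 0: f_y(0, y) = 6*y**2 + 8*y; vanishes at y ∈ {0}. (0, 0): f_x = 27 ≠ 0.
  x = 1: f_y(1, y) = 6*y**2 + 6*y; vanishes at y ∈ {-1, 0}. (1, -1): f_x = 11 ≠ 0; (1, 0): f_x = 12 ≠ 0.
  x = 2: f_y(2, y) = 6*y**2 + 4*y; vanishes at y ∈ {0}. (2, 0): f_x = 3 ≠ 0.
  x = 3: f_y(3, y) = 6*y**2 + 2*y; vanishes at y ∈ {0}. (3, 0): f_x = 0, f = 0 — SINGULAR.
  x = 4: f_y(4, y) = 6*y**2; vanishes at y ∈ {0}. (4, 0): f_x = 3 ≠ 0.
Only singular point on the grid: (3, 0).
Classify: substitute x = 3 + u, y = 0 + v and expand: f = u**3 - u*v**2 + 2*v**3 + v**2.
No constant or linear terms (consistent with a singular point). Quadratic part: v**2. Cubic part: u**3 - u*v**2 + 2*v**3.
The quadratic part v**2 is a perfect square, so there is a single (double) tangent line v = 0, i.e. y = 0. Restricting the cubic part to that line (v = 0) leaves u**3 ≠ 0, so f is not divisible by v and the branch is v² ≈ -u**3 to lowest order — this is a cusp.
Classification: cusp.


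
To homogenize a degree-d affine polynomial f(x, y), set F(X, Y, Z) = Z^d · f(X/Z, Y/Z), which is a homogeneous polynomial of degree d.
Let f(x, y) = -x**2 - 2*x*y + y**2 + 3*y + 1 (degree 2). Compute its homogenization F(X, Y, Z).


F(X, Y, Z) = -X**2 - 2*X*Y + Y**2 + 3*Y*Z + Z**2

deg(f) = 2.
Substitute x = X/Z, y = Y/Z into f, then multiply by Z^2.
  monomial -1·x^2·y^0 ↦ -1·X^2·Y^0·Z^0.
  monomial -2·x^1·y^1 ↦ -2·X^1·Y^1·Z^0.
  monomial 1·x^0·y^2 ↦ 1·X^0·Y^2·Z^0.
  monomial 3·x^0·y^1 ↦ 3·X^0·Y^1·Z^1.
  monomial 1·x^0·y^0 ↦ 1·X^0·Y^0·Z^2.
Collecting: F(X, Y, Z) = -X**2 - 2*X*Y + Y**2 + 3*Y*Z + Z**2.


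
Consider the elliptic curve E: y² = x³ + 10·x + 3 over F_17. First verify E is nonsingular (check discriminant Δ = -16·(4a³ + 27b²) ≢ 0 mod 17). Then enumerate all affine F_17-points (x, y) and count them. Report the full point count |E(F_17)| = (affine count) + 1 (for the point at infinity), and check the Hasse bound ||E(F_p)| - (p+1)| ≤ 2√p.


Affine points = {(3, 3), (3, 14), (5, 5), (5, 12), (7, 5), (7, 12), (8, 0), (10, 7), (10, 10), (11, 4), (11, 13), (12, 7), (12, 10), (13, 1), (13, 16), (15, 3), (15, 14), (16, 3), (16, 14)}; affine count = 19; |E(F_17)| = 20.

Discriminant check: Δ ∝ 4a³ + 27b² = 4·10³ + 27·3² = 4·1000 + 27·9 ≡ 10 (mod 17). Nonzero ⇒ E is nonsingular.
For each x ∈ F_17, compute rhs = x³ + 10·x + 3 mod 17, then count y ∈ F_17 with y² ≡ rhs.
  x = 0: rhs = 3, matching y values: none (0 points).
  x = 1: rhs = 14, matching y values: none (0 points).
  x = 2: rhs = 14, matching y values: none (0 points).
  x = 3: rhs = 9, matching y values: 3, 14 (2 points).
  x = 4: rhs = 5, matching y values: none (0 points).
  x = 5: rhs = 8, matching y values: 5, 12 (2 points).
  x = 6: rhs = 7, matching y values: none (0 points).
  x = 7: rhs = 8, matching y values: 5, 12 (2 points).
  x = 8: rhs = 0, matching y values: 0 (1 points).
  x = 9: rhs = 6, matching y values: none (0 points).
  x = 10: rhs = 15, matching y values: 7, 10 (2 points).
  x = 11: rhs = 16, matching y values: 4, 13 (2 points).
  x = 12: rhs = 15, matching y values: 7, 10 (2 points).
  x = 13: rhs = 1, matching y values: 1, 16 (2 points).
  x = 14: rhs = 14, matching y values: none (0 points).
  x = 15: rhs = 9, matching y values: 3, 14 (2 points).
  x = 16: rhs = 9, matching y values: 3, 14 (2 points).
Total affine count: 19.
Full point count |E(F_17)| = 19 + 1 = 20.
Hasse bound: |20 − (17+1)| = |2| = 2 ≤ 2√17 ≈ 8.2462 ✓.


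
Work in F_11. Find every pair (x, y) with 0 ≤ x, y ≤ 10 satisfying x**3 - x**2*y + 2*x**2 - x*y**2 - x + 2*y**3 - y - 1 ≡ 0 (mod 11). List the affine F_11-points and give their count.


Affine F_11-points: {(0, 1), (1, 1), (1, 6), (1, 10), (2, 2), (2, 8), (3, 9), (4, 7), (6, 4), (6, 6), (8, 3), (8, 6), (9, 1)}; count = 13.

For each of the 121 pairs (x, y) ∈ F_11², evaluate f(x, y) mod 11. Record the zeros.
  x = 0: [0↦10, 1↦0, 2↦2, 3↦6, 4↦2, 5↦2, 6↦7, 7↦7, 8↦3, 9↦7, 10↦9]  zeros at y ∈ {1}
  x = 1: [0↦1, 1↦0, 2↦9, 3↦7, 4↦6, 5↦7, 6↦0, 7↦8, 8↦10, 9↦7, 10↦0]  zeros at y ∈ {1, 6, 10}
  x = 2: [0↦2, 1↦8, 2↦0, 3↦1, 4↦1, 5↦1, 6↦2, 7↦5, 8↦0, 9↦10, 10↦3]  zeros at y ∈ {2, 8}
  x = 3: [0↦8, 1↦8, 2↦3, 3↦5, 4↦4, 5↦1, 6↦8, 7↦4, 8↦1, 9↦0, 10↦2]  zeros at y ∈ {9}
  x = 4: [0↦3, 1↦6, 2↦2, 3↦3, 4↦10, 5↦2, 6↦2, 7↦0, 8↦8, 9↦5, 10↦3]  zeros at y ∈ {7}
  x = 5: [0↦4, 1↦8, 2↦3, 3↦1, 4↦3, 5↦10, 6↦1, 7↦10, 8↦5, 9↦9, 10↦1]  zeros at y ∈ ∅
  x = 6: [0↦6, 1↦9, 2↦1, 3↦5, 4↦0, 5↦9, 6↦0, 7↦7, 8↦9, 9↦7, 10↦2]  zeros at y ∈ {4, 6}
  x = 7: [0↦4, 1↦4, 2↦2, 3↦10, 4↦7, 5↦5, 6↦5, 7↦8, 8↦4, 9↦5, 10↦1]  zeros at y ∈ ∅
  x = 8: [0↦4, 1↦10, 2↦1, 3↦0, 4↦8, 5↦4, 6↦0, 7↦8, 8↦7, 9↦9, 10↦4]  zeros at y ∈ {3, 6}
  x = 9: [0↦1, 1↦0, 2↦4, 3↦3, 4↦9, 5↦1, 6↦2, 7↦2, 8↦2, 9↦3, 10↦6]  zeros at y ∈ {1}
  x = 10: [0↦1, 1↦2, 2↦6, 3↦3, 4↦5, 5↦2, 6↦6, 7↦7, 8↦6, 9↦4, 10↦2]  zeros at y ∈ ∅
Collecting zeros: affine points = {(0, 1), (1, 1), (1, 6), (1, 10), (2, 2), (2, 8), (3, 9), (4, 7), (6, 4), (6, 6), (8, 3), (8, 6), (9, 1)}.
Total count |C(F_11)_aff| = 13.


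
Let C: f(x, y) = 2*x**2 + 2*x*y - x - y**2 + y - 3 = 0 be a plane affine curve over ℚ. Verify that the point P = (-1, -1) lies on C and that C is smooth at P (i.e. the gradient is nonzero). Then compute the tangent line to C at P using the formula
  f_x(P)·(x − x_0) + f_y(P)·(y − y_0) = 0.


Tangent line at P: -7*x + y - 6 = 0.

Step 1: f(-1, -1) = 0, so P lies on C.
Step 2: partial derivatives
  f_x(x, y) = 4*x + 2*y - 1, f_y(x, y) = 2*x - 2*y + 1.
  f_x(P) = -7, f_y(P) = 1 (gradient nonzero, so P is smooth).
Step 3: tangent line at P: -7·(x − -1) + 1·(y − -1) = 0.
Expanding: -7*x + y - 6 = 0.


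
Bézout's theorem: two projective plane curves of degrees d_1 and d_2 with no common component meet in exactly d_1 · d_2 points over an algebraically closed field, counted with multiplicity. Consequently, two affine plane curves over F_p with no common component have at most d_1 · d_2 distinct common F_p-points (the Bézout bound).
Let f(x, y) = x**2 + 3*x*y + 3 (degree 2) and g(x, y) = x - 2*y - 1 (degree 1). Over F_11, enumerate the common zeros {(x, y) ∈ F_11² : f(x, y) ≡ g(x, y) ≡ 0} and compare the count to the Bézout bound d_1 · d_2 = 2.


Common zeros: ∅; count = 0; Bézout bound = 2.

deg(f) = 2, deg(g) = 1, so Bézout bound = 2.
Scan x ∈ F_11. For each x, list the y ∈ F_11 with f(x, y) ≡ 0 and those with g(x, y) ≡ 0 (mod 11); the common zeros in that column are the intersection.
  x = 0: f ≡ 0 at y ∈ ∅; g ≡ 0 at y ∈ {5}; common: ∅.
  x = 1: f ≡ 0 at y ∈ {6}; g ≡ 0 at y ∈ {0}; common: ∅.
  x = 2: f ≡ 0 at y ∈ {8}; g ≡ 0 at y ∈ {6}; common: ∅.
  x = 3: f ≡ 0 at y ∈ {6}; g ≡ 0 at y ∈ {1}; common: ∅.
  x = 4: f ≡ 0 at y ∈ {3}; g ≡ 0 at y ∈ {7}; common: ∅.
  x = 5: f ≡ 0 at y ∈ {4}; g ≡ 0 at y ∈ {2}; common: ∅.
  x = 6: f ≡ 0 at y ∈ {7}; g ≡ 0 at y ∈ {8}; common: ∅.
  x = 7: f ≡ 0 at y ∈ {8}; g ≡ 0 at y ∈ {3}; common: ∅.
  x = 8: f ≡ 0 at y ∈ {5}; g ≡ 0 at y ∈ {9}; common: ∅.
  x = 9: f ≡ 0 at y ∈ {3}; g ≡ 0 at y ∈ {4}; common: ∅.
  x = 10: f ≡ 0 at y ∈ {5}; g ≡ 0 at y ∈ {10}; common: ∅.
Collecting: common zeros = ∅, so the count is 0.
Comparison with the Bézout bound: 0 ≤ 2 = deg(f)·deg(g), as expected for curves with no common component (the affine F_11-count falls short of the bound because intersections may lie at infinity, over extension fields, or carry multiplicity).


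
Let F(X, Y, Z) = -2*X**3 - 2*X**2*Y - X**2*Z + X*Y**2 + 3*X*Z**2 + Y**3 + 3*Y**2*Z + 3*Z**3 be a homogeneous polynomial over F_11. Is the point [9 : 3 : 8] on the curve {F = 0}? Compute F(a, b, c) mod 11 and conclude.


F(9,3,8) ≡ 6 (mod 11); P is NOT on the curve.

Evaluate F(9, 3, 8) term-by-term (mod 11).
  -2*X**3 ↦ -2·729·1·1 = -1458
  -2*X**2*Y ↦ -2·81·3·1 = -486
  -X**2*Z ↦ -1·81·1·8 = -648
  X*Y**2 ↦ 1·9·9·1 = 81
  3*X*Z**2 ↦ 3·9·1·64 = 1728
  Y**3 ↦ 1·1·27·1 = 27
  3*Y**2*Z ↦ 3·1·9·8 = 216
  3*Z**3 ↦ 3·1·1·512 = 1536
Sum: F(9, 3, 8) = (-1458) + (-486) + (-648) + (81) + (1728) + (27) + (216) + (1536) = 996.
Reducing mod 11: 996 ≡ 6 (mod 11).
Since F(a, b, c) ≡ 6 ≠ 0 (mod 11), P does NOT lie on the curve.


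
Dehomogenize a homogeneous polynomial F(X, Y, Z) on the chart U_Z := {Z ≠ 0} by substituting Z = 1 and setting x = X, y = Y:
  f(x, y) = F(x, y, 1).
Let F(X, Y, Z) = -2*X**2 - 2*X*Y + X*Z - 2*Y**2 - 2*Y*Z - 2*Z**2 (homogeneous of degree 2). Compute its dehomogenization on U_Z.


f(x, y) = -2*x**2 - 2*x*y + x - 2*y**2 - 2*y - 2

On U_Z we set Z = 1. Each monomial c·X^i·Y^j·Z^k in F becomes c·x^i·y^j·1^k = c·x^i·y^j.
Substituting Z = 1: F(X, Y, 1) = -2*x**2 - 2*x*y + x - 2*y**2 - 2*y - 2.
Note: deg(f) ≤ deg(F) = 2; strict inequality happens when F is divisible by Z (lost terms).


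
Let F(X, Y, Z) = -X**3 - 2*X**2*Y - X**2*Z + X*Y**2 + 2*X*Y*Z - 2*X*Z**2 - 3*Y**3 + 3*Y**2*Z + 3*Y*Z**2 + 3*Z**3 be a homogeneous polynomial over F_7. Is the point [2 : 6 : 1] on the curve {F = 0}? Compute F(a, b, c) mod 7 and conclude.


F(2,6,1) ≡ 3 (mod 7); P is NOT on the curve.

Evaluate F(2, 6, 1) term-by-term (mod 7).
  -X**3 ↦ -1·8·1·1 = -8
  -2*X**2*Y ↦ -2·4·6·1 = -48
  -X**2*Z ↦ -1·4·1·1 = -4
  X*Y**2 ↦ 1·2·36·1 = 72
  2*X*Y*Z ↦ 2·2·6·1 = 24
  -2*X*Z**2 ↦ -2·2·1·1 = -4
  -3*Y**3 ↦ -3·1·216·1 = -648
  3*Y**2*Z ↦ 3·1·36·1 = 108
  3*Y*Z**2 ↦ 3·1·6·1 = 18
  3*Z**3 ↦ 3·1·1·1 = 3
Sum: F(2, 6, 1) = (-8) + (-48) + (-4) + (72) + (24) + (-4) + (-648) + (108) + (18) + (3) = -487.
Reducing mod 7: -487 ≡ 3 (mod 7).
Since F(a, b, c) ≡ 3 ≠ 0 (mod 7), P does NOT lie on the curve.


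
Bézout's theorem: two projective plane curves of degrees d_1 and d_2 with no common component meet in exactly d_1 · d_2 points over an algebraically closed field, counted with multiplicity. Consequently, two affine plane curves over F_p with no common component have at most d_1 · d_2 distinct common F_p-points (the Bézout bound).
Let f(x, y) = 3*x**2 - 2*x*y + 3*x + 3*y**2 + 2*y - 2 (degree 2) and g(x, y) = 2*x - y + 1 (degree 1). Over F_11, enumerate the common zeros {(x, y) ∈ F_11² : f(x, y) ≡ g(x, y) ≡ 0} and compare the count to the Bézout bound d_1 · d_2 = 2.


Common zeros: {(5, 0)}; count = 1; Bézout bound = 2.

deg(f) = 2, deg(g) = 1, so Bézout bound = 2.
Scan x ∈ F_11. For each x, list the y ∈ F_11 with f(x, y) ≡ 0 and those with g(x, y) ≡ 0 (mod 11); the common zeros in that column are the intersection.
  x = 0: f ≡ 0 at y ∈ ∅; g ≡ 0 at y ∈ {1}; common: ∅.
  x = 1: f ≡ 0 at y ∈ ∅; g ≡ 0 at y ∈ {3}; common: ∅.
  x = 2: f ≡ 0 at y ∈ ∅; g ≡ 0 at y ∈ {5}; common: ∅.
  x = 3: f ≡ 0 at y ∈ {1, 4}; g ≡ 0 at y ∈ {7}; common: ∅.
  x = 4: f ≡ 0 at y ∈ {1}; g ≡ 0 at y ∈ {9}; common: ∅.
  x = 5: f ≡ 0 at y ∈ {0, 10}; g ≡ 0 at y ∈ {0}; common: {0}.
  x = 6: f ≡ 0 at y ∈ {3, 4}; g ≡ 0 at y ∈ {2}; common: ∅.
  x = 7: f ≡ 0 at y ∈ {2}; g ≡ 0 at y ∈ {4}; common: ∅.
  x = 8: f ≡ 0 at y ∈ {2, 10}; g ≡ 0 at y ∈ {6}; common: ∅.
  x = 9: f ≡ 0 at y ∈ ∅; g ≡ 0 at y ∈ {8}; common: ∅.
  x = 10: f ≡ 0 at y ∈ ∅; g ≡ 0 at y ∈ {10}; common: ∅.
Collecting: common zeros = {(5, 0)}, so the count is 1.
Comparison with the Bézout bound: 1 ≤ 2 = deg(f)·deg(g), as expected for curves with no common component (the affine F_11-count falls short of the bound because intersections may lie at infinity, over extension fields, or carry multiplicity).


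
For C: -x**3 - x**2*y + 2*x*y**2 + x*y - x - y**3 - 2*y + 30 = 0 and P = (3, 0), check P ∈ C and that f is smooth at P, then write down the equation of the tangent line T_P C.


Tangent line at P: -28*x - 8*y + 84 = 0.

Step 1: f(3, 0) = 0, so P lies on C.
Step 2: partial derivatives
  f_x(x, y) = -3*x**2 - 2*x*y + 2*y**2 + y - 1, f_y(x, y) = -x**2 + 4*x*y + x - 3*y**2 - 2.
  f_x(P) = -28, f_y(P) = -8 (gradient nonzero, so P is smooth).
Step 3: tangent line at P: -28·(x − 3) + -8·(y − 0) = 0.
Expanding: -28*x - 8*y + 84 = 0.


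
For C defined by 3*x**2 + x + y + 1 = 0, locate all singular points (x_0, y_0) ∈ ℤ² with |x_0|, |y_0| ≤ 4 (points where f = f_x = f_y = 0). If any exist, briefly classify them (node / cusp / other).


No singular points in the scanned grid; C is smooth there.

Compute partial derivatives:
  f_x = 6*x + 1.
  f_y = 1.
f_y = 1 is a nonzero constant, so f_y never vanishes: no point (x, y) can satisfy f = f_x = f_y = 0. In particular no (x, y) ∈ {−4, ..., 4}² is singular; the curve is smooth.


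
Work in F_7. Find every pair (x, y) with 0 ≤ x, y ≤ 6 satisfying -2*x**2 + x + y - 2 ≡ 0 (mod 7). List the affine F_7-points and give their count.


Affine F_7-points: {(0, 2), (1, 3), (2, 1), (3, 3), (4, 2), (5, 5), (6, 5)}; count = 7.

For each of the 49 pairs (x, y) ∈ F_7², evaluate f(x, y) mod 7. Record the zeros.
  x = 0: [0↦5, 1↦6, 2↦0, 3↦1, 4↦2, 5↦3, 6↦4]  zeros at y ∈ {2}
  x = 1: [0↦4, 1↦5, 2↦6, 3↦0, 4↦1, 5↦2, 6↦3]  zeros at y ∈ {3}
  x = 2: [0↦6, 1↦0, 2↦1, 3↦2, 4↦3, 5↦4, 6↦5]  zeros at y ∈ {1}
  x = 3: [0↦4, 1↦5, 2↦6, 3↦0, 4↦1, 5↦2, 6↦3]  zeros at y ∈ {3}
  x = 4: [0↦5, 1↦6, 2↦0, 3↦1, 4↦2, 5↦3, 6↦4]  zeros at y ∈ {2}
  x = 5: [0↦2, 1↦3, 2↦4, 3↦5, 4↦6, 5↦0, 6↦1]  zeros at y ∈ {5}
  x = 6: [0↦2, 1↦3, 2↦4, 3↦5, 4↦6, 5↦0, 6↦1]  zeros at y ∈ {5}
Collecting zeros: affine points = {(0, 2), (1, 3), (2, 1), (3, 3), (4, 2), (5, 5), (6, 5)}.
Total count |C(F_7)_aff| = 7.


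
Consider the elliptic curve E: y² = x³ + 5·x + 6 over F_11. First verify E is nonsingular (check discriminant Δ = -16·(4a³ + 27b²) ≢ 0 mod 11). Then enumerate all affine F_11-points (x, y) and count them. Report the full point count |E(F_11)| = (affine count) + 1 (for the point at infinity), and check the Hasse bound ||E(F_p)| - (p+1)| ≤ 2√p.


Affine points = {(1, 1), (1, 10), (3, 2), (3, 9), (10, 0)}; affine count = 5; |E(F_11)| = 6.

Discriminant check: Δ ∝ 4a³ + 27b² = 4·5³ + 27·6² = 4·125 + 27·36 ≡ 9 (mod 11). Nonzero ⇒ E is nonsingular.
For each x ∈ F_11, compute rhs = x³ + 5·x + 6 mod 11, then count y ∈ F_11 with y² ≡ rhs.
  x = 0: rhs = 6, matching y values: none (0 points).
  x = 1: rhs = 1, matching y values: 1, 10 (2 points).
  x = 2: rhs = 2, matching y values: none (0 points).
  x = 3: rhs = 4, matching y values: 2, 9 (2 points).
  x = 4: rhs = 2, matching y values: none (0 points).
  x = 5: rhs = 2, matching y values: none (0 points).
  x = 6: rhs = 10, matching y values: none (0 points).
  x = 7: rhs = 10, matching y values: none (0 points).
  x = 8: rhs = 8, matching y values: none (0 points).
  x = 9: rhs = 10, matching y values: none (0 points).
  x = 10: rhs = 0, matching y values: 0 (1 points).
Total affine count: 5.
Full point count |E(F_11)| = 5 + 1 = 6.
Hasse bound: |6 − (11+1)| = |-6| = 6 ≤ 2√11 ≈ 6.6332 ✓.


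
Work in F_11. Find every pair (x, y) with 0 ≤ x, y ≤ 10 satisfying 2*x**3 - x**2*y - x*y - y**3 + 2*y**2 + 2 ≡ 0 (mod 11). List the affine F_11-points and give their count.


Affine F_11-points: {(1, 2), (1, 3), (1, 8), (3, 3), (6, 8), (8, 8), (9, 5), (10, 0), (10, 2)}; count = 9.

For each of the 121 pairs (x, y) ∈ F_11², evaluate f(x, y) mod 11. Record the zeros.
  x = 0: [0↦2, 1↦3, 2↦2, 3↦4, 4↦3, 5↦4, 6↦1, 7↦10, 8↦3, 9↦7, 10↦5]  zeros at y ∈ ∅
  x = 1: [0↦4, 1↦3, 2↦0, 3↦0, 4↦8, 5↦7, 6↦2, 7↦9, 8↦0, 9↦2, 10↦9]  zeros at y ∈ {2, 3, 8}
  x = 2: [0↦7, 1↦2, 2↦6, 3↦2, 4↦6, 5↦1, 6↦3, 7↦6, 8↦4, 9↦2, 10↦5]  zeros at y ∈ ∅
  x = 3: [0↦1, 1↦1, 2↦10, 3↦0, 4↦9, 5↦9, 6↦5, 7↦2, 8↦5, 9↦8, 10↦5]  zeros at y ∈ {3}
  x = 4: [0↦9, 1↦1, 2↦2, 3↦6, 4↦7, 5↦10, 6↦9, 7↦9, 8↦4, 9↦10, 10↦10]  zeros at y ∈ ∅
  x = 5: [0↦10, 1↦3, 2↦5, 3↦10, 4↦1, 5↦5, 6↦5, 7↦6, 8↦2, 9↦9, 10↦10]  zeros at y ∈ ∅
  x = 6: [0↦5, 1↦8, 2↦9, 3↦2, 4↦3, 5↦6, 6↦5, 7↦5, 8↦0, 9↦6, 10↦6]  zeros at y ∈ {8}
  x = 7: [0↦6, 1↦6, 2↦4, 3↦5, 4↦3, 5↦3, 6↦10, 7↦7, 8↦10, 9↦2, 10↦10]  zeros at y ∈ ∅
  x = 8: [0↦3, 1↦9, 2↦2, 3↦9, 4↦2, 5↦8, 6↦10, 7↦2, 8↦0, 9↦9, 10↦1]  zeros at y ∈ {8}
  x = 9: [0↦8, 1↦7, 2↦4, 3↦4, 4↦1, 5↦0, 6↦6, 7↦2, 8↦4, 9↦6, 10↦2]  zeros at y ∈ {5}
  x = 10: [0↦0, 1↦1, 2↦0, 3↦2, 4↦1, 5↦2, 6↦10, 7↦8, 8↦1, 9↦5, 10↦3]  zeros at y ∈ {0, 2}
Collecting zeros: affine points = {(1, 2), (1, 3), (1, 8), (3, 3), (6, 8), (8, 8), (9, 5), (10, 0), (10, 2)}.
Total count |C(F_11)_aff| = 9.


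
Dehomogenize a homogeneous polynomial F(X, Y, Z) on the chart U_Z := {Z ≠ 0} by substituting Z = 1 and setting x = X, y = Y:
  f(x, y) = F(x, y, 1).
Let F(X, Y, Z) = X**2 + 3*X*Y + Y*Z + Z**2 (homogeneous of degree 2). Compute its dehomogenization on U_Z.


f(x, y) = x**2 + 3*x*y + y + 1

On U_Z we set Z = 1. Each monomial c·X^i·Y^j·Z^k in F becomes c·x^i·y^j·1^k = c·x^i·y^j.
Substituting Z = 1: F(X, Y, 1) = x**2 + 3*x*y + y + 1.
Note: deg(f) ≤ deg(F) = 2; strict inequality happens when F is divisible by Z (lost terms).


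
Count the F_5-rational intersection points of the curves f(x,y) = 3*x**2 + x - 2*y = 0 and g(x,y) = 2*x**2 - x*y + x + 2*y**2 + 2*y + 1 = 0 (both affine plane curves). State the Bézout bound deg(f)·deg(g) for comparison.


Common zeros: ∅; count = 0; Bézout bound = 4.

deg(f) = 2, deg(g) = 2, so Bézout bound = 4.
Scan x ∈ F_5. For each x, list the y ∈ F_5 with f(x, y) ≡ 0 and those with g(x, y) ≡ 0 (mod 5); the common zeros in that column are the intersection.
  x = 0: f ≡ 0 at y ∈ {0}; g ≡ 0 at y ∈ {1, 3}; common: ∅.
  x = 1: f ≡ 0 at y ∈ {2}; g ≡ 0 at y ∈ {3, 4}; common: ∅.
  x = 2: f ≡ 0 at y ∈ {2}; g ≡ 0 at y ∈ ∅; common: ∅.
  x = 3: f ≡ 0 at y ∈ {0}; g ≡ 0 at y ∈ {4}; common: ∅.
  x = 4: f ≡ 0 at y ∈ {1}; g ≡ 0 at y ∈ ∅; common: ∅.
Collecting: common zeros = ∅, so the count is 0.
Comparison with the Bézout bound: 0 ≤ 4 = deg(f)·deg(g), as expected for curves with no common component (the affine F_5-count falls short of the bound because intersections may lie at infinity, over extension fields, or carry multiplicity).


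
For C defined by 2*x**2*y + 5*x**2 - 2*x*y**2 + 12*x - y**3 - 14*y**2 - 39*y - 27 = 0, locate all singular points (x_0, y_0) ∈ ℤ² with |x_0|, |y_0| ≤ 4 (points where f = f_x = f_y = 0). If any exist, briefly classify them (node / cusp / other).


Singular points: {(-3, -3)}; classification: node.

Compute partial derivatives:
  f_x = 4*x*y + 10*x - 2*y**2 + 12.
  f_y = 2*x**2 - 4*x*y - 3*y**2 - 28*y - 39.
Scan x_0 ∈ {−4, ..., 4}. For each x_0, f_y(x_0, y) is a polynomial in y; find its integer roots y ∈ {−4, ..., 4}, then test f_x and f at those candidates.
  x = -4: f_y(-4, y) = -3*y**2 - 12*y - 7; no integer root y with |y| ≤ 4.
  x = -3: f_y(-3, y) = -3*y**2 - 16*y - 21; vanishes at y ∈ {-3}. (-3, -3): f_x = 0, f = 0 — SINGULAR.
  x = -2: f_y(-2, y) = -3*y**2 - 20*y - 31; no integer root y with |y| ≤ 4.
  x = -1: f_y(-1, y) = -3*y**2 - 24*y - 37; no integer root y with |y| ≤ 4.
  x = 0: f_y(0, y) = -3*y**2 - 28*y - 39; no integer root y with |y| ≤ 4.
  x = 1: f_y(1, y) = -3*y**2 - 32*y - 37; no integer root y with |y| ≤ 4.
  x = 2: f_y(2, y) = -3*y**2 - 36*y - 31; no integer root y with |y| ≤ 4.
  x = 3: f_y(3, y) = -3*y**2 - 40*y - 21; no integer root y with |y| ≤ 4.
  x = 4: f_y(4, y) = -3*y**2 - 44*y - 7; no integer root y with |y| ≤ 4.
Only singular point on the grid: (-3, -3).
Classify: substitute x = -3 + u, y = -3 + v and expand: f = 2*u**2*v - u**2 - 2*u*v**2 - v**3 + v**2.
No constant or linear terms (consistent with a singular point). Quadratic part: -u**2 + v**2. Cubic part: 2*u**2*v - 2*u*v**2 - v**3.
The quadratic part v**2 - u**2 = (v − u)(v + u) splits into two distinct linear factors, so there are two distinct tangent lines y − -3 = ±(x − -3) — this is a node (ordinary double point).
Classification: node.


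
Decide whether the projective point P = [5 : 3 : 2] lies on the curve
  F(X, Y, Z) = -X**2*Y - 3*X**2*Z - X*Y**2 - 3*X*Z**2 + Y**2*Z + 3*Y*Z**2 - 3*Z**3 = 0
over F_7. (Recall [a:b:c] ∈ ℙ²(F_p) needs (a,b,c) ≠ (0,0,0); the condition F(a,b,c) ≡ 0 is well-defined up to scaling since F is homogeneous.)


F(5,3,2) ≡ 1 (mod 7); P is NOT on the curve.

Evaluate F(5, 3, 2) term-by-term (mod 7).
  -X**2*Y ↦ -1·25·3·1 = -75
  -3*X**2*Z ↦ -3·25·1·2 = -150
  -X*Y**2 ↦ -1·5·9·1 = -45
  -3*X*Z**2 ↦ -3·5·1·4 = -60
  Y**2*Z ↦ 1·1·9·2 = 18
  3*Y*Z**2 ↦ 3·1·3·4 = 36
  -3*Z**3 ↦ -3·1·1·8 = -24
Sum: F(5, 3, 2) = (-75) + (-150) + (-45) + (-60) + (18) + (36) + (-24) = -300.
Reducing mod 7: -300 ≡ 1 (mod 7).
Since F(a, b, c) ≡ 1 ≠ 0 (mod 7), P does NOT lie on the curve.


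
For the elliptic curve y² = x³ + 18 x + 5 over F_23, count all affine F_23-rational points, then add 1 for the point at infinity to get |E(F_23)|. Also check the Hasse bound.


Affine points = {(1, 1), (1, 22), (2, 7), (2, 16), (4, 7), (4, 16), (5, 6), (5, 17), (10, 9), (10, 14), (11, 4), (11, 19), (15, 4), (15, 19), (17, 7), (17, 16), (20, 4), (20, 19), (22, 3), (22, 20)}; affine count = 20; |E(F_23)| = 21.

Discriminant check: Δ ∝ 4a³ + 27b² = 4·18³ + 27·5² = 4·5832 + 27·25 ≡ 14 (mod 23). Nonzero ⇒ E is nonsingular.
For each x ∈ F_23, compute rhs = x³ + 18·x + 5 mod 23, then count y ∈ F_23 with y² ≡ rhs.
  x = 0: rhs = 5, matching y values: none (0 points).
  x = 1: rhs = 1, matching y values: 1, 22 (2 points).
  x = 2: rhs = 3, matching y values: 7, 16 (2 points).
  x = 3: rhs = 17, matching y values: none (0 points).
  x = 4: rhs = 3, matching y values: 7, 16 (2 points).
  x = 5: rhs = 13, matching y values: 6, 17 (2 points).
  x = 6: rhs = 7, matching y values: none (0 points).
  x = 7: rhs = 14, matching y values: none (0 points).
  x = 8: rhs = 17, matching y values: none (0 points).
  x = 9: rhs = 22, matching y values: none (0 points).
  x = 10: rhs = 12, matching y values: 9, 14 (2 points).
  x = 11: rhs = 16, matching y values: 4, 19 (2 points).
  x = 12: rhs = 17, matching y values: none (0 points).
  x = 13: rhs = 21, matching y values: none (0 points).
  x = 14: rhs = 11, matching y values: none (0 points).
  x = 15: rhs = 16, matching y values: 4, 19 (2 points).
  x = 16: rhs = 19, matching y values: none (0 points).
  x = 17: rhs = 3, matching y values: 7, 16 (2 points).
  x = 18: rhs = 20, matching y values: none (0 points).
  x = 19: rhs = 7, matching y values: none (0 points).
  x = 20: rhs = 16, matching y values: 4, 19 (2 points).
  x = 21: rhs = 7, matching y values: none (0 points).
  x = 22: rhs = 9, matching y values: 3, 20 (2 points).
Total affine count: 20.
Full point count |E(F_23)| = 20 + 1 = 21.
Hasse bound: |21 − (23+1)| = |-3| = 3 ≤ 2√23 ≈ 9.5917 ✓.


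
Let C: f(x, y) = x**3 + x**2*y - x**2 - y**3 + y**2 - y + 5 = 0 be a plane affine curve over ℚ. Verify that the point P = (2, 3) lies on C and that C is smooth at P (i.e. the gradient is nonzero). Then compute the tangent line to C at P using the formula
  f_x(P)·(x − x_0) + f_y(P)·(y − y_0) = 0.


Tangent line at P: 20*x - 18*y + 14 = 0.

Step 1: f(2, 3) = 0, so P lies on C.
Step 2: partial derivatives
  f_x(x, y) = 3*x**2 + 2*x*y - 2*x, f_y(x, y) = x**2 - 3*y**2 + 2*y - 1.
  f_x(P) = 20, f_y(P) = -18 (gradient nonzero, so P is smooth).
Step 3: tangent line at P: 20·(x − 2) + -18·(y − 3) = 0.
Expanding: 20*x - 18*y + 14 = 0.


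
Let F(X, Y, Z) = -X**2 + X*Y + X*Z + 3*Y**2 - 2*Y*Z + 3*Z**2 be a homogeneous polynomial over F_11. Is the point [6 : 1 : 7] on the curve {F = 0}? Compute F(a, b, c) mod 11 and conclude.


F(6,1,7) ≡ 5 (mod 11); P is NOT on the curve.

Evaluate F(6, 1, 7) term-by-term (mod 11).
  -X**2 ↦ -1·36·1·1 = -36
  X*Y ↦ 1·6·1·1 = 6
  X*Z ↦ 1·6·1·7 = 42
  3*Y**2 ↦ 3·1·1·1 = 3
  -2*Y*Z ↦ -2·1·1·7 = -14
  3*Z**2 ↦ 3·1·1·49 = 147
Sum: F(6, 1, 7) = (-36) + (6) + (42) + (3) + (-14) + (147) = 148.
Reducing mod 11: 148 ≡ 5 (mod 11).
Since F(a, b, c) ≡ 5 ≠ 0 (mod 11), P does NOT lie on the curve.


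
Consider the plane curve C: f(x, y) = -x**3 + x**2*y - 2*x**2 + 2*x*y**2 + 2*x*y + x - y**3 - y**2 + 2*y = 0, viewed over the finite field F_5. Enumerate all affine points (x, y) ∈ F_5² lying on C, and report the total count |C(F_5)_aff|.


Affine F_5-points: {(0, 0), (0, 1), (0, 3), (1, 3), (1, 4), (2, 2), (2, 4), (4, 1), (4, 2), (4, 4)}; count = 10.

For each of the 25 pairs (x, y) ∈ F_5², evaluate f(x, y) mod 5. Record the zeros.
  x = 0: [0↦0, 1↦0, 2↦2, 3↦0, 4↦3]  zeros at y ∈ {0, 1, 3}
  x = 1: [0↦3, 1↦3, 2↦4, 3↦0, 4↦0]  zeros at y ∈ {3, 4}
  x = 2: [0↦1, 1↦3, 2↦0, 3↦1, 4↦0]  zeros at y ∈ {2, 4}
  x = 3: [0↦3, 1↦4, 2↦4, 3↦2, 4↦2]  zeros at y ∈ ∅
  x = 4: [0↦3, 1↦0, 2↦0, 3↦2, 4↦0]  zeros at y ∈ {1, 2, 4}
Collecting zeros: affine points = {(0, 0), (0, 1), (0, 3), (1, 3), (1, 4), (2, 2), (2, 4), (4, 1), (4, 2), (4, 4)}.
Total count |C(F_5)_aff| = 10.


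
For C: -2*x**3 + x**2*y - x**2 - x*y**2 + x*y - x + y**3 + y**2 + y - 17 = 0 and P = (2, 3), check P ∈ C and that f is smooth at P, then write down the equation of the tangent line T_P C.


Tangent line at P: -23*x + 28*y - 38 = 0.

Step 1: f(2, 3) = 0, so P lies on C.
Step 2: partial derivatives
  f_x(x, y) = -6*x**2 + 2*x*y - 2*x - y**2 + y - 1, f_y(x, y) = x**2 - 2*x*y + x + 3*y**2 + 2*y + 1.
  f_x(P) = -23, f_y(P) = 28 (gradient nonzero, so P is smooth).
Step 3: tangent line at P: -23·(x − 2) + 28·(y − 3) = 0.
Expanding: -23*x + 28*y - 38 = 0.


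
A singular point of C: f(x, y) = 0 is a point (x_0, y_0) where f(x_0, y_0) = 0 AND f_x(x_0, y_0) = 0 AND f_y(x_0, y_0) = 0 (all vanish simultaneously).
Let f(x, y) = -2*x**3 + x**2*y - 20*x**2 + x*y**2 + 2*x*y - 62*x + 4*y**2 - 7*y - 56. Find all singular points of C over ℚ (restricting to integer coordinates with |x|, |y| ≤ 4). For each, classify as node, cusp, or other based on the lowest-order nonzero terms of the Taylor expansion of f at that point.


Singular points: {(-3, 2)}; classification: cusp.

Compute partial derivatives:
  f_x = -6*x**2 + 2*x*y - 40*x + y**2 + 2*y - 62.
  f_y = x**2 + 2*x*y + 2*x + 8*y - 7.
Scan x_0 ∈ {−4, ..., 4}. For each x_0, f_y(x_0, y) is a polynomial in y; find its integer roots y ∈ {−4, ..., 4}, then test f_x and f at those candidates.
  x = -4: f_y(-4, y) = 1; no integer root y with |y| ≤ 4.
  x = -3: f_y(-3, y) = 2*y - 4; vanishes at y ∈ {2}. (-3, 2): f_x = 0, f = 0 — SINGULAR.
  x = -2: f_y(-2, y) = 4*y - 7; no integer root y with |y| ≤ 4.
  x = -1: f_y(-1, y) = 6*y - 8; no integer root y with |y| ≤ 4.
  x = 0: f_y(0, y) = 8*y - 7; no integer root y with |y| ≤ 4.
  x = 1: f_y(1, y) = 10*y - 4; no integer root y with |y| ≤ 4.
  x = 2: f_y(2, y) = 12*y + 1; no integer root y with |y| ≤ 4.
  x = 3: f_y(3, y) = 14*y + 8; no integer root y with |y| ≤ 4.
  x = 4: f_y(4, y) = 16*y + 17; no integer root y with |y| ≤ 4.
Only singular point on the grid: (-3, 2).
Classify: substitute x = -3 + u, y = 2 + v and expand: f = -2*u**3 + u**2*v + u*v**2 + v**2.
No constant or linear terms (consistent with a singular point). Quadratic part: v**2. Cubic part: -2*u**3 + u**2*v + u*v**2.
The quadratic part v**2 is a perfect square, so there is a single (double) tangent line v = 0, i.e. y = 2. Restricting the cubic part to that line (v = 0) leaves -2*u**3 ≠ 0, so f is not divisible by v and the branch is v² ≈ 2*u**3 to lowest order — this is a cusp.
Classification: cusp.


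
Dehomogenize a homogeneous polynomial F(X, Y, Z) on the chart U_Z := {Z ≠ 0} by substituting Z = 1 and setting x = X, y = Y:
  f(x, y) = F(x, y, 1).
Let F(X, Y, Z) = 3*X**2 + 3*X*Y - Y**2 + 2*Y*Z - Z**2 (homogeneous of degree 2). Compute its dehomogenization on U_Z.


f(x, y) = 3*x**2 + 3*x*y - y**2 + 2*y - 1

On U_Z we set Z = 1. Each monomial c·X^i·Y^j·Z^k in F becomes c·x^i·y^j·1^k = c·x^i·y^j.
Substituting Z = 1: F(X, Y, 1) = 3*x**2 + 3*x*y - y**2 + 2*y - 1.
Note: deg(f) ≤ deg(F) = 2; strict inequality happens when F is divisible by Z (lost terms).


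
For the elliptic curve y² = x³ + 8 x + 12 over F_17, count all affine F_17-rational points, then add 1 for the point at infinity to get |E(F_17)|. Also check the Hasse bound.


Affine points = {(1, 2), (1, 15), (2, 6), (2, 11), (6, 2), (6, 15), (10, 2), (10, 15), (12, 0), (13, 1), (13, 16)}; affine count = 11; |E(F_17)| = 12.

Discriminant check: Δ ∝ 4a³ + 27b² = 4·8³ + 27·12² = 4·512 + 27·144 ≡ 3 (mod 17). Nonzero ⇒ E is nonsingular.
For each x ∈ F_17, compute rhs = x³ + 8·x + 12 mod 17, then count y ∈ F_17 with y² ≡ rhs.
  x = 0: rhs = 12, matching y values: none (0 points).
  x = 1: rhs = 4, matching y values: 2, 15 (2 points).
  x = 2: rhs = 2, matching y values: 6, 11 (2 points).
  x = 3: rhs = 12, matching y values: none (0 points).
  x = 4: rhs = 6, matching y values: none (0 points).
  x = 5: rhs = 7, matching y values: none (0 points).
  x = 6: rhs = 4, matching y values: 2, 15 (2 points).
  x = 7: rhs = 3, matching y values: none (0 points).
  x = 8: rhs = 10, matching y values: none (0 points).
  x = 9: rhs = 14, matching y values: none (0 points).
  x = 10: rhs = 4, matching y values: 2, 15 (2 points).
  x = 11: rhs = 3, matching y values: none (0 points).
  x = 12: rhs = 0, matching y values: 0 (1 points).
  x = 13: rhs = 1, matching y values: 1, 16 (2 points).
  x = 14: rhs = 12, matching y values: none (0 points).
  x = 15: rhs = 5, matching y values: none (0 points).
  x = 16: rhs = 3, matching y values: none (0 points).
Total affine count: 11.
Full point count |E(F_17)| = 11 + 1 = 12.
Hasse bound: |12 − (17+1)| = |-6| = 6 ≤ 2√17 ≈ 8.2462 ✓.


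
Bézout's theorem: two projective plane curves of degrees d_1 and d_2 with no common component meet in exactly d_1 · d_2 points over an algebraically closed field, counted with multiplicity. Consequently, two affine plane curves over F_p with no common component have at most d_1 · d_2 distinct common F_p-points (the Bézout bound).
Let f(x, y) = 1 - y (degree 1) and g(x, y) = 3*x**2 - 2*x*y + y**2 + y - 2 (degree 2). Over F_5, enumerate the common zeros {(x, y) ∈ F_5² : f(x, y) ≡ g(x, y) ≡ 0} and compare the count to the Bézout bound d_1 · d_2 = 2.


Common zeros: {(0, 1), (4, 1)}; count = 2; Bézout bound = 2.

deg(f) = 1, deg(g) = 2, so Bézout bound = 2.
Scan x ∈ F_5. For each x, list the y ∈ F_5 with f(x, y) ≡ 0 and those with g(x, y) ≡ 0 (mod 5); the common zeros in that column are the intersection.
  x = 0: f ≡ 0 at y ∈ {1}; g ≡ 0 at y ∈ {1, 3}; common: {1}.
  x = 1: f ≡ 0 at y ∈ {1}; g ≡ 0 at y ∈ ∅; common: ∅.
  x = 2: f ≡ 0 at y ∈ {1}; g ≡ 0 at y ∈ {0, 3}; common: ∅.
  x = 3: f ≡ 0 at y ∈ {1}; g ≡ 0 at y ∈ {0}; common: ∅.
  x = 4: f ≡ 0 at y ∈ {1}; g ≡ 0 at y ∈ {1}; common: {1}.
Collecting: common zeros = {(0, 1), (4, 1)}, so the count is 2.
Comparison with the Bézout bound: 2 ≤ 2 = deg(f)·deg(g), as expected for curves with no common component (the bound is attained).
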